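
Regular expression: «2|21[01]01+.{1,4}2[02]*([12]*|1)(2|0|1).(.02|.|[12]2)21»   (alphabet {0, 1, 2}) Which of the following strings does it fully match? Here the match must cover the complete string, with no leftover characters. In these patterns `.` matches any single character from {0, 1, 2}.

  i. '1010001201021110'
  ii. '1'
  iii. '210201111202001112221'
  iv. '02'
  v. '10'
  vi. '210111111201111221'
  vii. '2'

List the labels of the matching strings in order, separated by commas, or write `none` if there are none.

i → no match
ii. '1' → no match
iii → no match
iv. '02' → no match
v. '10' → no match
vi → no match
vii. '2' → match

vii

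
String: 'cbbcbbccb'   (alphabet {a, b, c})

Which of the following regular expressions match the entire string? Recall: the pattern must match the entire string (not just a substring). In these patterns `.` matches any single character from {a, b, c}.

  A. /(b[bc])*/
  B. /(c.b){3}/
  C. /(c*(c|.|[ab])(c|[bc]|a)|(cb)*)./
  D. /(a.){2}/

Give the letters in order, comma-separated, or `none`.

A → no match
B → match
C → no match
D → no match — must start with 'a'

B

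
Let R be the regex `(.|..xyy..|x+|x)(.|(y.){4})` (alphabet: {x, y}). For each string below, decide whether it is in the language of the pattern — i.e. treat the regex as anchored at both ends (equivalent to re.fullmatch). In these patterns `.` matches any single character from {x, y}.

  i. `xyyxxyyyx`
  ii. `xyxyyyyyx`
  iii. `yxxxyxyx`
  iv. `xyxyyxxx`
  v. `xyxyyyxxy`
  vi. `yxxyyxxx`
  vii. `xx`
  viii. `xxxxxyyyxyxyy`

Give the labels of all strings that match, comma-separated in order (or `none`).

i → no match
ii → match
iii → no match
iv → match
v → no match
vi → match
vii → match
viii → match

ii, iv, vi, vii, viii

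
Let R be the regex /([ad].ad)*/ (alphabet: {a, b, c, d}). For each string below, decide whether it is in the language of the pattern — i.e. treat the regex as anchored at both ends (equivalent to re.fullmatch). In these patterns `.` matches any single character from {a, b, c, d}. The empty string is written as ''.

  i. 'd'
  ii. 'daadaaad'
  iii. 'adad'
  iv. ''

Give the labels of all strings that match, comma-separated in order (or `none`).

i → no match
ii → match
iii → match
iv → match

ii, iii, iv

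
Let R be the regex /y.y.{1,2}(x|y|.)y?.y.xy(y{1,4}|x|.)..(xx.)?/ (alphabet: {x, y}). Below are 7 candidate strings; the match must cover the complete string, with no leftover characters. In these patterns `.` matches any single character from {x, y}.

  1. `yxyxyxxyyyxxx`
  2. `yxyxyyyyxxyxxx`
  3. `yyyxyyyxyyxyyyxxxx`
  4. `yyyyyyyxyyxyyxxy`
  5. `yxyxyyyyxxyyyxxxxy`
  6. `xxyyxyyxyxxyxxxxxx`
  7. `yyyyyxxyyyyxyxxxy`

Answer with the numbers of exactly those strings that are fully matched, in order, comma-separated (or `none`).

2, 3, 5

1 → no match
2 → match
3 → match
4 → no match
5 → match
6 → no match — must start with `y`
7 → no match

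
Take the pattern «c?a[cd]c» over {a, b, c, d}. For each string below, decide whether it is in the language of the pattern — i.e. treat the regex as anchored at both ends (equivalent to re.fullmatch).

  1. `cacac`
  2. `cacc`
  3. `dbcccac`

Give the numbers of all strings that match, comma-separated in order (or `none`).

1 → no match
2 → match
3 → no match

2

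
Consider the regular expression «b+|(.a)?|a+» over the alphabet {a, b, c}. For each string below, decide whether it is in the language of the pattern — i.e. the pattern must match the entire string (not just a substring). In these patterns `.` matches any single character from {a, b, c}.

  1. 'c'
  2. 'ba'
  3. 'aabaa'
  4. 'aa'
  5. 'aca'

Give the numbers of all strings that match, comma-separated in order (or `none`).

2, 4

1 → no match
2 → match
3 → no match
4 → match
5 → no match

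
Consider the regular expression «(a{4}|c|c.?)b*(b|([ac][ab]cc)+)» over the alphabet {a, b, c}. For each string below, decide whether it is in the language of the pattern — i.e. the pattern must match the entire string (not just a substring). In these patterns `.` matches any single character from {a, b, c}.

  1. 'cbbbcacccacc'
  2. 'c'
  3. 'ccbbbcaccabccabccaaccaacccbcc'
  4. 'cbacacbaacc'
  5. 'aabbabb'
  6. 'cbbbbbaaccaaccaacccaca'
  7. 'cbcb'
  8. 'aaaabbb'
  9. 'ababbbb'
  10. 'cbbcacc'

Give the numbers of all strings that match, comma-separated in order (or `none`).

1. 'cbbbcacccacc' → match
2. 'c' → no match
3 → match
4. 'cbacacbaacc' → no match
5. 'aabbabb' → no match
6 → no match
7. 'cbcb' → no match
8. 'aaaabbb' → match
9. 'ababbbb' → no match
10. 'cbbcacc' → match

1, 3, 8, 10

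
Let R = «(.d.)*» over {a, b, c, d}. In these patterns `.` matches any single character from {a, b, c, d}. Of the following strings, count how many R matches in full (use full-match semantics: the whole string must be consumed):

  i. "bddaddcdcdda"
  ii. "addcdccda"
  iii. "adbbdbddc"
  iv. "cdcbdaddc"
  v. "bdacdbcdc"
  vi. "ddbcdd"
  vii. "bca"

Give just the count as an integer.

6

i → match
ii → match
iii → match
iv → match
v → match
vi → match
vii → no match
Total matched: 6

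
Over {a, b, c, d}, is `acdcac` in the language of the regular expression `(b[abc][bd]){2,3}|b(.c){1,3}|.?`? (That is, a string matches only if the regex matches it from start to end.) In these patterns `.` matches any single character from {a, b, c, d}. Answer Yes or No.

No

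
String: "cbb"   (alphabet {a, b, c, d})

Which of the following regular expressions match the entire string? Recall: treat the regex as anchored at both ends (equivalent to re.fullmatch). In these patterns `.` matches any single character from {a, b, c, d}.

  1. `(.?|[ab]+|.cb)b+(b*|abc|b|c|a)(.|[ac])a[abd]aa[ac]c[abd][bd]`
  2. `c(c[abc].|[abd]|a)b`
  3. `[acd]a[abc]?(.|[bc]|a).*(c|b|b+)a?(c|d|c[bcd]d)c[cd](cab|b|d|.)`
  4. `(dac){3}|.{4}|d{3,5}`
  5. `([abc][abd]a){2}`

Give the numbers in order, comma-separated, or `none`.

2

1 → no match
2 → match
3 → no match
4 → no match
5 → no match — must end with "a"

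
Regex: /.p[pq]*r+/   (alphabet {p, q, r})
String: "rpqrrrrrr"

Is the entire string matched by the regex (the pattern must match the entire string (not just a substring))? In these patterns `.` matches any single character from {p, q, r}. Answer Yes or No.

Yes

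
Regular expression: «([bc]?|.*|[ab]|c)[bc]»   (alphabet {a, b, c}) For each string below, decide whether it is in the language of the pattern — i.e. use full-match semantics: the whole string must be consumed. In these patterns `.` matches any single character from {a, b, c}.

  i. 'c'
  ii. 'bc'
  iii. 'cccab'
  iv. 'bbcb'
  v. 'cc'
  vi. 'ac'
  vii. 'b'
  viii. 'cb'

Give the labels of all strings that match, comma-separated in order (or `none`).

i → match
ii → match
iii → match
iv → match
v → match
vi → match
vii → match
viii → match

i, ii, iii, iv, v, vi, vii, viii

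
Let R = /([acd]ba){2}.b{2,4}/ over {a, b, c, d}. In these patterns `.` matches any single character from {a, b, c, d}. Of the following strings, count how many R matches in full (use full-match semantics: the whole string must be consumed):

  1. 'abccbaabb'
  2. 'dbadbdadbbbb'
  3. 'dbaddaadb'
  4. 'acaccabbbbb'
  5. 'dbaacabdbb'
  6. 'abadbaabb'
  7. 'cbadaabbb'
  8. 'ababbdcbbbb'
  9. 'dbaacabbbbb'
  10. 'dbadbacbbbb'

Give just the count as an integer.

2

1 → no match
2 → no match
3 → no match
4 → no match
5 → no match
6 → match
7 → no match
8 → no match
9 → no match
10 → match
Total matched: 2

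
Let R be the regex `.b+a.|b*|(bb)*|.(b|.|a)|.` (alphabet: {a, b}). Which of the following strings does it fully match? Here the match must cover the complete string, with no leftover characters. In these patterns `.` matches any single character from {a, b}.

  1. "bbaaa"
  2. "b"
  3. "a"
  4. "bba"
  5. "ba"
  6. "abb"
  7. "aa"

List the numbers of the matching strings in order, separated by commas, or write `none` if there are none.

2, 3, 5, 7

1. "bbaaa" → no match
2. "b" → match
3. "a" → match
4. "bba" → no match
5. "ba" → match
6. "abb" → no match
7. "aa" → match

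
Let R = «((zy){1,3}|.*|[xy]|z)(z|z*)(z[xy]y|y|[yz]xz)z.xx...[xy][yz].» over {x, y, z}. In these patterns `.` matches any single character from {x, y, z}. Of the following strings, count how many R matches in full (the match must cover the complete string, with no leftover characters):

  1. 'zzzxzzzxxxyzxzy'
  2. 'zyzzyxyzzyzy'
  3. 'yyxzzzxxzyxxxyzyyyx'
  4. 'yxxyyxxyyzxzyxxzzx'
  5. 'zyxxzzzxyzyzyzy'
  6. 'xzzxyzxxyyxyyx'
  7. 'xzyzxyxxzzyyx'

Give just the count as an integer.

1 → match
2. 'zyzzyxyzzyzy' → no match
3 → no match
4 → no match
5 → no match
6 → no match
7 → no match
Total matched: 1

1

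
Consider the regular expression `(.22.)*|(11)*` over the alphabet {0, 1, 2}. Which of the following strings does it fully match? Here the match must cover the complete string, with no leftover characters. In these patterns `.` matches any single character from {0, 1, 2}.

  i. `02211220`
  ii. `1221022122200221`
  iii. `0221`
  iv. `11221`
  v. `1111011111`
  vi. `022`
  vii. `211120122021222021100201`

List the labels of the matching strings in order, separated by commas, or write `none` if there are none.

i → match
ii → match
iii → match
iv → no match
v → no match
vi → no match
vii → no match

i, ii, iii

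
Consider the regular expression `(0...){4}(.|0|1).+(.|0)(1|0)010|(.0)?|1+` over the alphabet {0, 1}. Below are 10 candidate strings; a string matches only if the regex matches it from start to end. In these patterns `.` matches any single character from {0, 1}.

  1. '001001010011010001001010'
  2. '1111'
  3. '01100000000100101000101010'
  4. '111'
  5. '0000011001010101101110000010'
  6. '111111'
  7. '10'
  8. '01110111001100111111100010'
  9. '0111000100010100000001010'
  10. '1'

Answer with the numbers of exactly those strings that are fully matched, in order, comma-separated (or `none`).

1 → match
2 → match
3 → match
4 → match
5 → match
6 → match
7 → match
8 → match
9 → match
10 → match

1, 2, 3, 4, 5, 6, 7, 8, 9, 10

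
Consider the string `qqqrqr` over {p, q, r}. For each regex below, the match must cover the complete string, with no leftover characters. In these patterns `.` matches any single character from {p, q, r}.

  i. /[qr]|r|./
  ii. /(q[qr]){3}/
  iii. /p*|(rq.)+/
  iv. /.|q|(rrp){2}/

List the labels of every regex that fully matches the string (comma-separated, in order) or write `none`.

i → no match
ii → match
iii → no match
iv → no match

ii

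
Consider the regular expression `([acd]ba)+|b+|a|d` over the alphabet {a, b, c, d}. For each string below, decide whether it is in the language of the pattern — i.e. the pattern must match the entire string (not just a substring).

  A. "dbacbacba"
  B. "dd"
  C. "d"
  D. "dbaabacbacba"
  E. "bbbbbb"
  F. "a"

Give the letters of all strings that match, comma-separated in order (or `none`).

A, C, D, E, F

A → match
B → no match
C → match
D → match
E → match
F → match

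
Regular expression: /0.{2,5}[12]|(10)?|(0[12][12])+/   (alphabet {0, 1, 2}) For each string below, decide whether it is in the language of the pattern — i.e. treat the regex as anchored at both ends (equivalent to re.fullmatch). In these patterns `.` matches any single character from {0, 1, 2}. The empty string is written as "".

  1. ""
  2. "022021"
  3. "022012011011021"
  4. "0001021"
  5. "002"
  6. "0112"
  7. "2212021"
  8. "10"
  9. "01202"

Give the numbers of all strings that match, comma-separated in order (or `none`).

1 → match
2 → match
3 → match
4 → match
5 → no match
6 → match
7 → no match
8 → match
9 → match

1, 2, 3, 4, 6, 8, 9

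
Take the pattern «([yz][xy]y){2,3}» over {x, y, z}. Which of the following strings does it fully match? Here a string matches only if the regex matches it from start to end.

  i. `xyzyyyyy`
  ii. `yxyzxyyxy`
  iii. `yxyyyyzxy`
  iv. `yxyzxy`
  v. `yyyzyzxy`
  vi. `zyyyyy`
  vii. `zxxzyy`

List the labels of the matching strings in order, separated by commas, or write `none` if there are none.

ii, iii, iv, vi

i. `xyzyyyyy` → no match
ii. `yxyzxyyxy` → match
iii. `yxyyyyzxy` → match
iv. `yxyzxy` → match
v. `yyyzyzxy` → no match
vi. `zyyyyy` → match
vii. `zxxzyy` → no match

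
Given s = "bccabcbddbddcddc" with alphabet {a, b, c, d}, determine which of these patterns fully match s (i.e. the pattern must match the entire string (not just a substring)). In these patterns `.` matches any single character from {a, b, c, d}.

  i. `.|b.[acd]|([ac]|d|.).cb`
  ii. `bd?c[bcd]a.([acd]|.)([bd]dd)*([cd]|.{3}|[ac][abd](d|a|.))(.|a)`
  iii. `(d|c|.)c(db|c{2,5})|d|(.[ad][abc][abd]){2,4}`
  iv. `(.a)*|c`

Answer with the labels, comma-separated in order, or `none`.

ii

i → no match
ii → match
iii → no match
iv → no match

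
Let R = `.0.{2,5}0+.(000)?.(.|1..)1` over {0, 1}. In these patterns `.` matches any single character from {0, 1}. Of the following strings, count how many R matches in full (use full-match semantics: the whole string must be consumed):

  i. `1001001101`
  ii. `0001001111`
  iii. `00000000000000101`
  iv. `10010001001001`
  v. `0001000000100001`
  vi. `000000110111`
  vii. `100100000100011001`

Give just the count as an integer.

i → match
ii → match
iii → match
iv → no match
v → no match
vi → no match
vii → match
Total matched: 4

4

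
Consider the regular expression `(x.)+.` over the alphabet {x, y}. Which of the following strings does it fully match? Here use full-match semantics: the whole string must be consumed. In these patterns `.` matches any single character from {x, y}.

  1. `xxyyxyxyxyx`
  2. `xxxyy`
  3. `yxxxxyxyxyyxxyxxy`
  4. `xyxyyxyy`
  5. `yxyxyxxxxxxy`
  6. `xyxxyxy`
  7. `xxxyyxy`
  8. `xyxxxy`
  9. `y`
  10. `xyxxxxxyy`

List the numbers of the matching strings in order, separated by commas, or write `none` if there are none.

1. `xxyyxyxyxyx` → no match
2. `xxxyy` → match
3 → no match — must start with `x`
4. `xyxyyxyy` → no match
5. `yxyxyxxxxxxy` → no match — must start with `x`
6. `xyxxyxy` → no match
7. `xxxyyxy` → no match
8. `xyxxxy` → no match
9. `y` → no match — must start with `x`
10. `xyxxxxxyy` → match

2, 10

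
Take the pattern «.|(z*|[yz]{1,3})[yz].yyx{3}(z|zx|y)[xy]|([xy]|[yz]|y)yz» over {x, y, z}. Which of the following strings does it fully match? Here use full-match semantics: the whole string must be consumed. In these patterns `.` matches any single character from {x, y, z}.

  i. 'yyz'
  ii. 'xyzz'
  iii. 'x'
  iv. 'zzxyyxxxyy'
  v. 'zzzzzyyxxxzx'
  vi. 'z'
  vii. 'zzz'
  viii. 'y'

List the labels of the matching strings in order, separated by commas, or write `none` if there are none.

i. 'yyz' → match
ii. 'xyzz' → no match
iii. 'x' → match
iv. 'zzxyyxxxyy' → match
v. 'zzzzzyyxxxzx' → match
vi. 'z' → match
vii. 'zzz' → no match
viii. 'y' → match

i, iii, iv, v, vi, viii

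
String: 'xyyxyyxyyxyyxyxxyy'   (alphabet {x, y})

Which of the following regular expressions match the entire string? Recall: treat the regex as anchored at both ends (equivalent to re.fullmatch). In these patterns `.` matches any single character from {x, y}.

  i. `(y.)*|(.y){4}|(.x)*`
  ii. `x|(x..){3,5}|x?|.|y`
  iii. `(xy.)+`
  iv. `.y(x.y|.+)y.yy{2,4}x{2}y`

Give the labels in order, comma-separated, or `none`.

iii

i → no match
ii → no match
iii → match
iv → no match — must end with 'xy'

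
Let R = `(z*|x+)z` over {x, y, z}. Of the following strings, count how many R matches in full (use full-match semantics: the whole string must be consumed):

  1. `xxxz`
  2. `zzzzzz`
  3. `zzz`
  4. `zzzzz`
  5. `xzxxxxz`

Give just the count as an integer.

4

1 → match
2 → match
3 → match
4 → match
5 → no match
Total matched: 4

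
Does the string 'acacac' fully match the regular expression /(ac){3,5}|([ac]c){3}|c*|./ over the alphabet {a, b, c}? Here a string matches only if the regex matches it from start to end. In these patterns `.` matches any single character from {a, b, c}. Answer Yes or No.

Yes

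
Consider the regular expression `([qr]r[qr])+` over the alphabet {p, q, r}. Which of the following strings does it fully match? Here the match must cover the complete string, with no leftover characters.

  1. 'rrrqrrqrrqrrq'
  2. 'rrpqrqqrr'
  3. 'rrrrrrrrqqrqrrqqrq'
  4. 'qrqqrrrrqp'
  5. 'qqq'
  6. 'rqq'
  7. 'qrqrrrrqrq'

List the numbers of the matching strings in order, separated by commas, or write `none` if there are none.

3

1 → no match
2 → no match
3 → match
4 → no match
5 → no match
6 → no match
7 → no match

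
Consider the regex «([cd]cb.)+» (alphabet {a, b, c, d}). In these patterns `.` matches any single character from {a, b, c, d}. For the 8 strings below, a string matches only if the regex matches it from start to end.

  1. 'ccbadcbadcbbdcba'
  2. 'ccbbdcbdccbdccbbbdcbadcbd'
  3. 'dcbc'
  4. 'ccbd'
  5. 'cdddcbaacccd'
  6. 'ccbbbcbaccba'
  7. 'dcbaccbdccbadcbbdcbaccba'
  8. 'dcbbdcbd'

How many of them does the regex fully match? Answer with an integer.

5

1 → match
2 → no match
3 → match
4 → match
5 → no match
6 → no match
7 → match
8 → match
Total matched: 5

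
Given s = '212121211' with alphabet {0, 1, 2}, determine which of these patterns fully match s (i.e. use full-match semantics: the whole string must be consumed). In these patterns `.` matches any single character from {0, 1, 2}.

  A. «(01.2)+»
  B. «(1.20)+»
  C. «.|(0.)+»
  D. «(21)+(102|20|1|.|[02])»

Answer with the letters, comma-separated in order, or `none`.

D

A → no match — must start with '01'
B → no match — must start with '1'
C → no match
D → match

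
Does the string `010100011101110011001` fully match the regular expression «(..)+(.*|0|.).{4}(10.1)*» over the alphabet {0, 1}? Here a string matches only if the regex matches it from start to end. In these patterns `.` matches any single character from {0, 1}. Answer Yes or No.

Yes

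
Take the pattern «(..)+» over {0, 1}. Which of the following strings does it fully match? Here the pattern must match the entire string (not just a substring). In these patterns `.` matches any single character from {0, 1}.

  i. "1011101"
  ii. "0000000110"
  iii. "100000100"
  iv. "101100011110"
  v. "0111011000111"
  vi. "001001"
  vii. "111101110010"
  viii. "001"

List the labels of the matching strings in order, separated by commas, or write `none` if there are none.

i. "1011101" → no match
ii. "0000000110" → match
iii. "100000100" → no match
iv. "101100011110" → match
v → no match
vi. "001001" → match
vii. "111101110010" → match
viii. "001" → no match

ii, iv, vi, vii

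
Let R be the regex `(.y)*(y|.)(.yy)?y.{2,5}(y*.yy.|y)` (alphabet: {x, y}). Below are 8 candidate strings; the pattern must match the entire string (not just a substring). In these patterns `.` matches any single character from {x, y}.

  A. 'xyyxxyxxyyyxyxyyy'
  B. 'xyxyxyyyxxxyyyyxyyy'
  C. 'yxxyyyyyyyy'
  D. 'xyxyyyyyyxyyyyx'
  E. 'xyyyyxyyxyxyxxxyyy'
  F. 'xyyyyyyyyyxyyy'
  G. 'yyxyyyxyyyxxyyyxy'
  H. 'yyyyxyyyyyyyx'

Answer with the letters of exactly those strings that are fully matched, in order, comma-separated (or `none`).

A → no match
B → match
C. 'yxxyyyyyyyy' → no match
D → match
E → no match
F → match
G → no match
H → match

B, D, F, H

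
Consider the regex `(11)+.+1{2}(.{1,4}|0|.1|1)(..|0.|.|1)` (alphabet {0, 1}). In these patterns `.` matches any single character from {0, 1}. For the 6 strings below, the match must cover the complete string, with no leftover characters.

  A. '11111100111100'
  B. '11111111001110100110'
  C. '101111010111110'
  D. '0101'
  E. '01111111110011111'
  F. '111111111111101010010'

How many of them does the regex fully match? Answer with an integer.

1

A → match
B → no match
C → no match — must start with '11'
D. '0101' → no match — must start with '11'
E → no match — must start with '11'
F → no match
Total matched: 1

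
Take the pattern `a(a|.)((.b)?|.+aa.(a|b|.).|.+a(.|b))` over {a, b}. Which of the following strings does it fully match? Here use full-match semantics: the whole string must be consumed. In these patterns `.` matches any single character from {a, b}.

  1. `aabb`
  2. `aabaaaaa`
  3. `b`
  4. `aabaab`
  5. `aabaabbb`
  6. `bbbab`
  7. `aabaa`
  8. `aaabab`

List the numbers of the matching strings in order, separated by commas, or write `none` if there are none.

1 → match
2 → match
3 → no match — must start with `a`
4 → match
5 → match
6 → no match — must start with `a`
7 → match
8 → match

1, 2, 4, 5, 7, 8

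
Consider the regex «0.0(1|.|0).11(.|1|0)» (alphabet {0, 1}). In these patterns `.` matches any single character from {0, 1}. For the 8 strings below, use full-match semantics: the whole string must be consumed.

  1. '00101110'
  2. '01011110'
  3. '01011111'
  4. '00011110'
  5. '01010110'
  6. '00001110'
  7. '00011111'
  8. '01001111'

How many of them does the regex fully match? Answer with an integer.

1 → no match
2 → match
3 → match
4 → match
5 → match
6 → match
7 → match
8 → match
Total matched: 7

7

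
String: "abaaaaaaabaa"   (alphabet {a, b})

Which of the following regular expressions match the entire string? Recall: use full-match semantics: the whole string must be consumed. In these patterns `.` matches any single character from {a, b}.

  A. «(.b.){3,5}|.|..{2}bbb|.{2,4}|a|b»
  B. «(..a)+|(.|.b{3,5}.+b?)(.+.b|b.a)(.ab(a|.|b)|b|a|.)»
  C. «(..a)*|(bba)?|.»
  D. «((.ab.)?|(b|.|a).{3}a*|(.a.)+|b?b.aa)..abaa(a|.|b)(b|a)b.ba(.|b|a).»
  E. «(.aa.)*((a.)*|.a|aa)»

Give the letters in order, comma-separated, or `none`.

A → no match
B → match
C → match
D → no match
E → match

B, C, E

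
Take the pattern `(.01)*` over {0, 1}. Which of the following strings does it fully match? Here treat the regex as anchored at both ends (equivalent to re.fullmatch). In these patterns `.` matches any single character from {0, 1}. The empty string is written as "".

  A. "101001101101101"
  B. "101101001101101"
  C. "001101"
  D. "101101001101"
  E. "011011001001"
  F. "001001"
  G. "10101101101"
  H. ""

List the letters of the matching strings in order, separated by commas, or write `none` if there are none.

A → match
B → match
C → match
D → match
E → no match
F → match
G → no match
H → match

A, B, C, D, F, H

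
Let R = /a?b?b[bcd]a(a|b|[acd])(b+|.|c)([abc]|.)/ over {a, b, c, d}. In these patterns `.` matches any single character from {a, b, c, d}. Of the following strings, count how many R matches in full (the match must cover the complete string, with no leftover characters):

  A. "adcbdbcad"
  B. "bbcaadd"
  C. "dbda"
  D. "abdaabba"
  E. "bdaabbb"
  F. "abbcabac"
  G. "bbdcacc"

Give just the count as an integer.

A. "adcbdbcad" → no match
B. "bbcaadd" → match
C. "dbda" → no match
D. "abdaabba" → match
E. "bdaabbb" → match
F. "abbcabac" → match
G. "bbdcacc" → no match
Total matched: 4

4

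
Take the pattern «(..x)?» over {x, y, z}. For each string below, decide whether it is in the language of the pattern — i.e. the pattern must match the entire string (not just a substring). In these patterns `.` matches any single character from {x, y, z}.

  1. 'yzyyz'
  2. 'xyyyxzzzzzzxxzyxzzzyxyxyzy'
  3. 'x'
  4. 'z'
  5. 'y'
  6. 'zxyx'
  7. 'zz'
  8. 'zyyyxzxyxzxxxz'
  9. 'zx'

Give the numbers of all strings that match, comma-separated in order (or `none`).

1 → no match
2 → no match
3 → no match
4 → no match
5 → no match
6 → no match
7 → no match
8 → no match
9 → no match

none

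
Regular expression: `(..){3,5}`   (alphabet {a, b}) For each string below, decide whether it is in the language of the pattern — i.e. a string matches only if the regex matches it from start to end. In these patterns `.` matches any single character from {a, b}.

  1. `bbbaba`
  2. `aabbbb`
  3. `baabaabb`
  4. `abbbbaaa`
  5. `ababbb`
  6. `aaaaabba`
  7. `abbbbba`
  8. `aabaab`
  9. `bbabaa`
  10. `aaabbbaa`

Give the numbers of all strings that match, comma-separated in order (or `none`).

1, 2, 3, 4, 5, 6, 8, 9, 10

1 → match
2 → match
3 → match
4 → match
5 → match
6 → match
7 → no match
8 → match
9 → match
10 → match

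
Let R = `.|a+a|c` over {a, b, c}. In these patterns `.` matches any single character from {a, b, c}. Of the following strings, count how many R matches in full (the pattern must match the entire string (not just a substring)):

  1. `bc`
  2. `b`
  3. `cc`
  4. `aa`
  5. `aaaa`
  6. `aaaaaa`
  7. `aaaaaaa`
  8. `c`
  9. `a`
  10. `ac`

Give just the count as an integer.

1 → no match
2 → match
3 → no match
4 → match
5 → match
6 → match
7 → match
8 → match
9 → match
10 → no match
Total matched: 7

7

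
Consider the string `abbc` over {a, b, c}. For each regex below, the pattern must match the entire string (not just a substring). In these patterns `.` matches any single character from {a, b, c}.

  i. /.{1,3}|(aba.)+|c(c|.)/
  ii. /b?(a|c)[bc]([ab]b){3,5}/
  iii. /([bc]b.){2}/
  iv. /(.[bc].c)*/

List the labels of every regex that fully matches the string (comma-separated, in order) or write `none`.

iv

i → no match
ii → no match — must end with `b`
iii → no match
iv → match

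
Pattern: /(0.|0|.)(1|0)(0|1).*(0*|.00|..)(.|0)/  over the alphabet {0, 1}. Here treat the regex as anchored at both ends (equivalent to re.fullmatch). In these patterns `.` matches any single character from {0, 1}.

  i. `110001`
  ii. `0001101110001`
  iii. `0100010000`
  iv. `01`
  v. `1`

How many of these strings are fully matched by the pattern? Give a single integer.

i. `110001` → match
ii → match
iii. `0100010000` → match
iv. `01` → no match
v. `1` → no match
Total matched: 3

3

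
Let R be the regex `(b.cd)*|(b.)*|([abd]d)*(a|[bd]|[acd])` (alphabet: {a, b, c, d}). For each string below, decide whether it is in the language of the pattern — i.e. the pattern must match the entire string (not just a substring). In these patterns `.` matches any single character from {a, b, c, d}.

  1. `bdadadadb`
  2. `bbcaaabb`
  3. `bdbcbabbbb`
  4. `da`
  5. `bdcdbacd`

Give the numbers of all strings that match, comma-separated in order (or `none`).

1. `bdadadadb` → match
2. `bbcaaabb` → no match
3. `bdbcbabbbb` → match
4. `da` → no match
5. `bdcdbacd` → match

1, 3, 5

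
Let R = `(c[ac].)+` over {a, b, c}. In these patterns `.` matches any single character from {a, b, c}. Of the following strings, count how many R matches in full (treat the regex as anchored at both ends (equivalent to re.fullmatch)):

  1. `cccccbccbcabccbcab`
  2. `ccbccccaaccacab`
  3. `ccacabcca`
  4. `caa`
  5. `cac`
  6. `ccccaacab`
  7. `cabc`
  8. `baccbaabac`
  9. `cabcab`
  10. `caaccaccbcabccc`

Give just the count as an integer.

8

1 → match
2 → match
3 → match
4 → match
5 → match
6 → match
7 → no match
8 → no match — must start with `c`
9 → match
10 → match
Total matched: 8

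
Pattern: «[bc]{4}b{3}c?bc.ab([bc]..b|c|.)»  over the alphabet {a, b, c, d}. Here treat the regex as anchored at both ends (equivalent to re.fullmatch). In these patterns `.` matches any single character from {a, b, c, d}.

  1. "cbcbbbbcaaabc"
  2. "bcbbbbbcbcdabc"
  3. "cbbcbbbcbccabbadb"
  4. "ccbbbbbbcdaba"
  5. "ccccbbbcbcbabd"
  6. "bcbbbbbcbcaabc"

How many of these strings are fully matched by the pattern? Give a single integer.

1 → no match
2 → match
3 → match
4 → match
5 → match
6 → match
Total matched: 5

5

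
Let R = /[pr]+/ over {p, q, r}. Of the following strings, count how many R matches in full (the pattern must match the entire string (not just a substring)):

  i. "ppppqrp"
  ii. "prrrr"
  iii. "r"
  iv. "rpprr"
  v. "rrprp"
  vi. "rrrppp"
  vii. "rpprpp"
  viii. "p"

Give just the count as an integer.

i → no match
ii → match
iii → match
iv → match
v → match
vi → match
vii → match
viii → match
Total matched: 7

7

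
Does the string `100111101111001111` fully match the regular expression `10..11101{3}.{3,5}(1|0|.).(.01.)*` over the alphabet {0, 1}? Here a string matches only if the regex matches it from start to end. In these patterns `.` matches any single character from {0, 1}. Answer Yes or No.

Yes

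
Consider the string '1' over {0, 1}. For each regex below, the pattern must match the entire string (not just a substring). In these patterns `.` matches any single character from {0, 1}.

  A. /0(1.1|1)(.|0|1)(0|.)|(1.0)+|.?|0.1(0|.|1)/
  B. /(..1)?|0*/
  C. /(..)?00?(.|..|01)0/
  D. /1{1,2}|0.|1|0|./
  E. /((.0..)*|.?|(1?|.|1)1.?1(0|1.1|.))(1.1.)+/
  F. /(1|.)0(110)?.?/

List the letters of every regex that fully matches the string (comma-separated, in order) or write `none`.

A, D

A → match
B → no match
C → no match — must end with '0'
D → match
E → no match
F → no match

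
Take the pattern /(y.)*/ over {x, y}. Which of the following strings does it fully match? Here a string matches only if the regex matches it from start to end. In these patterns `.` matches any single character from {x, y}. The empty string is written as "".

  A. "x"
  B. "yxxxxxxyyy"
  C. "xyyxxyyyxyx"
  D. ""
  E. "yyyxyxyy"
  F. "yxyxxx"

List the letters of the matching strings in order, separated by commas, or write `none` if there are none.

D, E

A. "x" → no match
B. "yxxxxxxyyy" → no match
C. "xyyxxyyyxyx" → no match
D. "" → match
E. "yyyxyxyy" → match
F. "yxyxxx" → no match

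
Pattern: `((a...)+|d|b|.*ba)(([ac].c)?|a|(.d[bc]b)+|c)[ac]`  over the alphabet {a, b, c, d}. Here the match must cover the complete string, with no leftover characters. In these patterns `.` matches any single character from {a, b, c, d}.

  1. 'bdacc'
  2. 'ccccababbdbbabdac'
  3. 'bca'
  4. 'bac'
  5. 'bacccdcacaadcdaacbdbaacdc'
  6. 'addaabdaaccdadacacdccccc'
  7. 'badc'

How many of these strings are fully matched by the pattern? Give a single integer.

1 → no match
2 → no match
3 → match
4 → match
5 → no match
6 → match
7 → no match
Total matched: 3

3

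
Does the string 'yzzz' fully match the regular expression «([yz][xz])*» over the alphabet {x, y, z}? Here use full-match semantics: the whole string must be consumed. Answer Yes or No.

Yes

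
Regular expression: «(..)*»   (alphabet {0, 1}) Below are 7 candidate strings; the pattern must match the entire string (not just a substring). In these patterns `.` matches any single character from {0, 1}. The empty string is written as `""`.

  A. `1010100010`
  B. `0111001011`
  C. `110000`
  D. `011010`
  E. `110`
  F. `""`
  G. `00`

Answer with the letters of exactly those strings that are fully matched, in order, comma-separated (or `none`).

A, B, C, D, F, G

A → match
B → match
C → match
D → match
E → no match
F → match
G → match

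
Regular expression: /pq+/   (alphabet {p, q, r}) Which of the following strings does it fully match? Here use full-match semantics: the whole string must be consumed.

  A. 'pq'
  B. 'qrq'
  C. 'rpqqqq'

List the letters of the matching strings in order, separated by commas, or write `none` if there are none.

A. 'pq' → match
B. 'qrq' → no match — must start with 'pq'
C. 'rpqqqq' → no match — must start with 'pq'

A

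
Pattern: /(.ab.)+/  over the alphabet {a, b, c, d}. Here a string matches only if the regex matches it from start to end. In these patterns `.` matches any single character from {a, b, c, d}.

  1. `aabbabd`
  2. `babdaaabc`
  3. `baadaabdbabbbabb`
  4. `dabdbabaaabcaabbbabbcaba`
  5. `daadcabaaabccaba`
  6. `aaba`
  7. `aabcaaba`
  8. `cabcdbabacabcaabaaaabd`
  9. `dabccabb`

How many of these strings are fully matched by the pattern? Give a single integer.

4

1 → no match
2 → no match
3 → no match
4 → match
5 → no match
6 → match
7 → match
8 → no match
9 → match
Total matched: 4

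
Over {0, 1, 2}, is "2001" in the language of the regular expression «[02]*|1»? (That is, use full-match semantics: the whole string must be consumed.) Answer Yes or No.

No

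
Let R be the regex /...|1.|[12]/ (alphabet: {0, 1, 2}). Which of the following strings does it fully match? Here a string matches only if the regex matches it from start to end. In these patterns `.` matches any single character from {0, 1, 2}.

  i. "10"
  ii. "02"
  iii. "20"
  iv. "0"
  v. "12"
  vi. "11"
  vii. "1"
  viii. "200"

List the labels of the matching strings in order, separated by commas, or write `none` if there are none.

i. "10" → match
ii. "02" → no match
iii. "20" → no match
iv. "0" → no match
v. "12" → match
vi. "11" → match
vii. "1" → match
viii. "200" → match

i, v, vi, vii, viii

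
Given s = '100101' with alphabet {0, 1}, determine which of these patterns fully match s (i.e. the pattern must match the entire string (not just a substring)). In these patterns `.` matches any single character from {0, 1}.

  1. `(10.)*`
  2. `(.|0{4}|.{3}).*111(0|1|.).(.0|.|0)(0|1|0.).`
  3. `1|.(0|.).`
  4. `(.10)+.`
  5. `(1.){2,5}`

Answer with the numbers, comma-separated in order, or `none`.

1 → match
2 → no match
3 → no match
4 → no match
5 → no match

1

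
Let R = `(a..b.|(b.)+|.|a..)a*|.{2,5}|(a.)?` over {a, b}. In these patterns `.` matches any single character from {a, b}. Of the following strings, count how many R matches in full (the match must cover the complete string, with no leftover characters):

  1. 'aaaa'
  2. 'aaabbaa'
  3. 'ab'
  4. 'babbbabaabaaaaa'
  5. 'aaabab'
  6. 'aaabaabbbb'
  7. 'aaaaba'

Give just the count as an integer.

1. 'aaaa' → match
2. 'aaabbaa' → match
3. 'ab' → match
4 → no match
5. 'aaabab' → no match
6. 'aaabaabbbb' → no match
7. 'aaaaba' → no match
Total matched: 3

3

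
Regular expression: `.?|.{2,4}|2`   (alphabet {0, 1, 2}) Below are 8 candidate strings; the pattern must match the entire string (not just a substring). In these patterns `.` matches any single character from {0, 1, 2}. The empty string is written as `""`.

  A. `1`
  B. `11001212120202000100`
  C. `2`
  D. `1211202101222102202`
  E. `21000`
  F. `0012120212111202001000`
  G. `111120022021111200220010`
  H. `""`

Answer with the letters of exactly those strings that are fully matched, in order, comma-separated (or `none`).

A. `1` → match
B → no match
C. `2` → match
D → no match
E. `21000` → no match
F → no match
G → no match
H. `""` → match

A, C, H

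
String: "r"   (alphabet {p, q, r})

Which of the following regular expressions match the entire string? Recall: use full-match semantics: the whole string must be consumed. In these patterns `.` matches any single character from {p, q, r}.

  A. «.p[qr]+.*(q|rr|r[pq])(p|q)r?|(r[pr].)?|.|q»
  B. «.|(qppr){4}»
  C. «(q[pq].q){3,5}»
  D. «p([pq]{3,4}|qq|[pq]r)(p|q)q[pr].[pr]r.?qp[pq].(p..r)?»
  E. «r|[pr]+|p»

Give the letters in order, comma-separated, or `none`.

A → match
B → match
C → no match — must start with "q"
D → no match — must start with "p"
E → match

A, B, E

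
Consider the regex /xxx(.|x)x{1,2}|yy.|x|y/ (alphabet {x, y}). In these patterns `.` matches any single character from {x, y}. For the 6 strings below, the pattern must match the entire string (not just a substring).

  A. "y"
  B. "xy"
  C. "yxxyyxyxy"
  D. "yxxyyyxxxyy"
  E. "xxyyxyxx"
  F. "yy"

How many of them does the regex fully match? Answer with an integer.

A. "y" → match
B. "xy" → no match
C. "yxxyyxyxy" → no match
D. "yxxyyyxxxyy" → no match
E. "xxyyxyxx" → no match
F. "yy" → no match
Total matched: 1

1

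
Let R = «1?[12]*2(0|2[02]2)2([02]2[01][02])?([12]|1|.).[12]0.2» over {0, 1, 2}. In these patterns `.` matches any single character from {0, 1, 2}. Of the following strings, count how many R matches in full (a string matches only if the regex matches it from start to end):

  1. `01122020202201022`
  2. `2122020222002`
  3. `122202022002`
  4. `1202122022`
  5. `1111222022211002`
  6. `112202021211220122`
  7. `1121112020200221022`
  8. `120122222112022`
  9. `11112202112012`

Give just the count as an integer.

5

1 → no match
2 → no match
3 → match
4 → match
5 → match
6 → no match
7 → match
8 → no match
9 → match
Total matched: 5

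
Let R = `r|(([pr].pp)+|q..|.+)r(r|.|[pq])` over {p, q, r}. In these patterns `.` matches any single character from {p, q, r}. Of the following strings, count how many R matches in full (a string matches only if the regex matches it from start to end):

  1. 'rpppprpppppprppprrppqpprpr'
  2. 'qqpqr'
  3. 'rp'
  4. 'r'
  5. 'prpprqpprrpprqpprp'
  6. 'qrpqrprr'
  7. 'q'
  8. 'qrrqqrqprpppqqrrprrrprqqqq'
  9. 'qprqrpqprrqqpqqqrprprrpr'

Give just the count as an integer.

1 → no match
2 → no match
3 → no match
4 → match
5 → match
6 → match
7 → no match
8 → no match
9 → no match
Total matched: 3

3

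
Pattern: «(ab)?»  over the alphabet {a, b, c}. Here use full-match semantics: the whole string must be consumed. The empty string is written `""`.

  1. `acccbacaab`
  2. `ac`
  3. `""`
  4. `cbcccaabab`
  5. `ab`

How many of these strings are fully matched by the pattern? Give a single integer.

2

1 → no match
2 → no match
3 → match
4 → no match
5 → match
Total matched: 2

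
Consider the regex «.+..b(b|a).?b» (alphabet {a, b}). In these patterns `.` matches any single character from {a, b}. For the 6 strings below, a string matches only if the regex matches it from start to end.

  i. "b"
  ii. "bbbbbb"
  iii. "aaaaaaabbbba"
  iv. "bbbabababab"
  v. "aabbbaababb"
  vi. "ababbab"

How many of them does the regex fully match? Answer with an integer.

i → no match
ii → match
iii → no match — must end with "b"
iv → match
v → match
vi → match
Total matched: 4

4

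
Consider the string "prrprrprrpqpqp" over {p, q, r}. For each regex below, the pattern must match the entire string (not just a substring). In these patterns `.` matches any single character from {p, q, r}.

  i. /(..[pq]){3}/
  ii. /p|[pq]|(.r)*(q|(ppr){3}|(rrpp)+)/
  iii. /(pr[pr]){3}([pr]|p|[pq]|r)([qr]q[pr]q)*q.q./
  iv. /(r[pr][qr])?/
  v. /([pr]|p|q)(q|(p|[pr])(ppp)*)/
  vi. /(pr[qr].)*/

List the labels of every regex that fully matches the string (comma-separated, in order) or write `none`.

iii

i → no match
ii → no match
iii → match
iv → no match
v → no match
vi → no match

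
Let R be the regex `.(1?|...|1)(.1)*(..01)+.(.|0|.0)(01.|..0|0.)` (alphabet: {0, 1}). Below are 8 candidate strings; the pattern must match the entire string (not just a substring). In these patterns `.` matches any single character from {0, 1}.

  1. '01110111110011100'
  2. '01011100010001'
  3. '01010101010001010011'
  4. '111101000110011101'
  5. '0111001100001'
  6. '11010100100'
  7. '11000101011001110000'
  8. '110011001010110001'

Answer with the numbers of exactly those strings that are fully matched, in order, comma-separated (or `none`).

1 → no match
2 → match
3 → match
4 → match
5 → no match
6 → match
7 → match
8 → match

2, 3, 4, 6, 7, 8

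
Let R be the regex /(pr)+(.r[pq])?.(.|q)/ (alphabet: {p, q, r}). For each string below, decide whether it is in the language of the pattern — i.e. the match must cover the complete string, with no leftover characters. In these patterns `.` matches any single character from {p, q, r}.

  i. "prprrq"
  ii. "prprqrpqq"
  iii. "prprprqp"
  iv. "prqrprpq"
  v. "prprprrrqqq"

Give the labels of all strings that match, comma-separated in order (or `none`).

i. "prprrq" → match
ii. "prprqrpqq" → match
iii. "prprprqp" → match
iv. "prqrprpq" → no match
v. "prprprrrqqq" → match

i, ii, iii, v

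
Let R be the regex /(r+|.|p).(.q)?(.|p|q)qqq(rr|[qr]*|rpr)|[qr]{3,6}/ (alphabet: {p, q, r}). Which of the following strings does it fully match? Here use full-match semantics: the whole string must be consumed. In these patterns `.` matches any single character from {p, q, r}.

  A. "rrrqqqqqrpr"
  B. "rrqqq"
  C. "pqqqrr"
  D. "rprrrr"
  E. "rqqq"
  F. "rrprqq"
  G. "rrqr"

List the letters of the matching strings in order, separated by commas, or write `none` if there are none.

A → match
B → match
C → no match
D → no match
E → match
F → no match
G → match

A, B, E, G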